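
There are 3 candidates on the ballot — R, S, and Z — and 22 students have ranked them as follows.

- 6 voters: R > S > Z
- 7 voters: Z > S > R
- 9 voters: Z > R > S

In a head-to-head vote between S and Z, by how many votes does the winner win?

10

Ballots ranking S above Z: 6.
Ballots ranking Z above S: 7+9 = 16.
Z wins 16–6, a margin of 10.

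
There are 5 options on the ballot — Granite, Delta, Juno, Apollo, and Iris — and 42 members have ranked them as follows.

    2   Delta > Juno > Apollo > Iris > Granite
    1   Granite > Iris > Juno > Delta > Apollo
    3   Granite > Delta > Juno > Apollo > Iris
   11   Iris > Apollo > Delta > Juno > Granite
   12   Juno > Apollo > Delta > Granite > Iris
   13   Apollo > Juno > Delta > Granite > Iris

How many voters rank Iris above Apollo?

12

Ballots ranking Iris above Apollo: 1+11 = 12.
Ballots ranking Apollo above Iris: 2+3+12+13 = 30.
So 12 of 42 voters prefer Iris to Apollo.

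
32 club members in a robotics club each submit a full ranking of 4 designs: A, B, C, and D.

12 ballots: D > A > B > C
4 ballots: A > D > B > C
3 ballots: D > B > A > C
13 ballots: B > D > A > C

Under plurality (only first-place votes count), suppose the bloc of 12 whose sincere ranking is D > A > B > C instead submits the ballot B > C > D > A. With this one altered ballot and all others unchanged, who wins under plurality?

First-place totals with the altered ballot: A 4, B 25, C 0, D 3.
The switch changes the winner from D to B.

B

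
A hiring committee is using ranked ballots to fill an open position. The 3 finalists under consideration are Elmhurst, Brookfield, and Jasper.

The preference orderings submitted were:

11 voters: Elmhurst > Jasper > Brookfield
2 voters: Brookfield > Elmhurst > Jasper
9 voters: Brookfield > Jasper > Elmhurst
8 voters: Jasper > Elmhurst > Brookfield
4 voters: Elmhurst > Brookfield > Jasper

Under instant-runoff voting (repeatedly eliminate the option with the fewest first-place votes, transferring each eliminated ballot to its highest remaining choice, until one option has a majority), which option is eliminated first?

Jasper

Round 1: Elmhurst 15, Brookfield 11, Jasper 8. Jasper has the fewest and is eliminated.
Round 2: Elmhurst 23, Brookfield 11. Elmhurst has a majority.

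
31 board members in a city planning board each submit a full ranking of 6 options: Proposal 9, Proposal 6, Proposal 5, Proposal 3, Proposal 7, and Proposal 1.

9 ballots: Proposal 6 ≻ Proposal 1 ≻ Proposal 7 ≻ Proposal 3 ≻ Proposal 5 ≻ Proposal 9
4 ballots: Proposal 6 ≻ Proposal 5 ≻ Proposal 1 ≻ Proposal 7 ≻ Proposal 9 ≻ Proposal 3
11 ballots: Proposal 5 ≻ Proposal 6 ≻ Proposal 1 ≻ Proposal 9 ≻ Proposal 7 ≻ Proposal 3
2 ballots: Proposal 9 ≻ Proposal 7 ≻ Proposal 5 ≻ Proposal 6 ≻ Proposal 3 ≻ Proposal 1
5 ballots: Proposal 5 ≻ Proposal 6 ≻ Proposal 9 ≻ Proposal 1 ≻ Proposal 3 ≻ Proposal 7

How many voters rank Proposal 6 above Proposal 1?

31

Ballots ranking Proposal 6 above Proposal 1: 9+4+11+2+5 = 31.
Ballots ranking Proposal 1 above Proposal 6: 0.
So 31 of 31 voters prefer Proposal 6 to Proposal 1.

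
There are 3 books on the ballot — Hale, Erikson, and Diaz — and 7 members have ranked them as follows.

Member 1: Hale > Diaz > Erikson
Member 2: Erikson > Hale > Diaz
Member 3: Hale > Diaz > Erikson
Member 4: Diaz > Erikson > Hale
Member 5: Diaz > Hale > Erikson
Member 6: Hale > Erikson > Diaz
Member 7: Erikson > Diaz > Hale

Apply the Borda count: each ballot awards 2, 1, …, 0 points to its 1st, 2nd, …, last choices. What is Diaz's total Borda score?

7

Borda scores:
  Hale: 2 + 1 + 2 + 0 + 1 + 2 + 0 = 8
  Erikson: 0 + 2 + 0 + 1 + 0 + 1 + 2 = 6
  Diaz: 1 + 0 + 1 + 2 + 2 + 0 + 1 = 7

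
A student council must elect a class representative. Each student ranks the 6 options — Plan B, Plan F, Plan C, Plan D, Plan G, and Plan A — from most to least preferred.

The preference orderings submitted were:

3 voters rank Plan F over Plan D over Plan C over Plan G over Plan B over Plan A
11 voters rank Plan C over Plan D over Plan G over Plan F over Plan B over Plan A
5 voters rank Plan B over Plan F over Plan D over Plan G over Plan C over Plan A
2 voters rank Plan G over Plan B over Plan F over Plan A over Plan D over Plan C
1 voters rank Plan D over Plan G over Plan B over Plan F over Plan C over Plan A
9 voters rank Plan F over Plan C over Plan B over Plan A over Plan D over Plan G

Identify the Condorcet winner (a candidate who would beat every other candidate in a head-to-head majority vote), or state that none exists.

Plan F

Head-to-head results (31 voters total):
Plan B vs Plan F: Plan F wins 23–8.
Plan B vs Plan C: Plan C wins 23–8.
Plan B vs Plan D: Plan B wins 16–15.
Plan B vs Plan G: Plan G wins 17–14.
Plan B vs Plan A: Plan B wins 31–0.
Plan F vs Plan C: Plan F wins 20–11.
Plan F vs Plan D: Plan F wins 19–12.
Plan F vs Plan G: Plan F wins 17–14.
Plan F vs Plan A: Plan F wins 31–0.
Plan C vs Plan D: Plan C wins 20–11.
Plan C vs Plan G: Plan C wins 23–8.
Plan C vs Plan A: Plan C wins 29–2.
Plan D vs Plan G: Plan D wins 29–2.
Plan D vs Plan A: Plan D wins 20–11.
Plan G vs Plan A: Plan G wins 22–9.
Plan F beats each rival — Plan B (23–8), Plan C (20–11), Plan D (19–12), Plan G (17–14), Plan A (31–0) — so Plan F is the Condorcet winner.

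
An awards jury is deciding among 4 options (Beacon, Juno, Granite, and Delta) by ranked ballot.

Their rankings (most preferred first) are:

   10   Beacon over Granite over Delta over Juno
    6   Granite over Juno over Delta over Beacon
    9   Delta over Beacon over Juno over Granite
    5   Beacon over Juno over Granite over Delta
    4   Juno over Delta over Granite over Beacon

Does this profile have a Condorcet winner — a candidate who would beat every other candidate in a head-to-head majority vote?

No

Head-to-head results (34 voters total):
Beacon vs Juno: Beacon wins 24–10.
Beacon vs Granite: Beacon wins 24–10.
Beacon vs Delta: Delta wins 19–15.
Juno vs Granite: Juno wins 18–16.
Juno vs Delta: Delta wins 19–15.
Granite vs Delta: Granite wins 21–13.
No candidate beats all others: Beacon beats Granite beats Delta beats Beacon, a majority cycle.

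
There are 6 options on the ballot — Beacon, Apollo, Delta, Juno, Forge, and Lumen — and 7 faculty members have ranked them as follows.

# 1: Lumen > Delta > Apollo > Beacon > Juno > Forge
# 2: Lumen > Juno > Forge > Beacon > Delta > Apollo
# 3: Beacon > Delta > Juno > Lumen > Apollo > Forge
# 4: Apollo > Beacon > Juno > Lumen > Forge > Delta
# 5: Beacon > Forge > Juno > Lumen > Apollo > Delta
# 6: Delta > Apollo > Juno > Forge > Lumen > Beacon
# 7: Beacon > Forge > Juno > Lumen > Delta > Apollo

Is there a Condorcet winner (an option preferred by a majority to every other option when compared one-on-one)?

Yes

Head-to-head results (7 voters total):
Beacon vs Apollo: Beacon wins 4–3.
Beacon vs Delta: Beacon wins 5–2.
Beacon vs Juno: Beacon wins 5–2.
Beacon vs Forge: Beacon wins 5–2.
Beacon vs Lumen: Beacon wins 4–3.
Apollo vs Delta: Delta wins 5–2.
Apollo vs Juno: Juno wins 4–3.
Apollo vs Forge: Apollo wins 4–3.
Apollo vs Lumen: Lumen wins 5–2.
Delta vs Juno: Juno wins 4–3.
Delta vs Forge: Forge wins 4–3.
Delta vs Lumen: Lumen wins 5–2.
Juno vs Forge: Juno wins 5–2.
Juno vs Lumen: Juno wins 5–2.
Forge vs Lumen: Lumen wins 4–3.
Beacon beats each rival — Apollo (4–3), Delta (5–2), Juno (5–2), Forge (5–2), Lumen (4–3) — so Beacon is the Condorcet winner.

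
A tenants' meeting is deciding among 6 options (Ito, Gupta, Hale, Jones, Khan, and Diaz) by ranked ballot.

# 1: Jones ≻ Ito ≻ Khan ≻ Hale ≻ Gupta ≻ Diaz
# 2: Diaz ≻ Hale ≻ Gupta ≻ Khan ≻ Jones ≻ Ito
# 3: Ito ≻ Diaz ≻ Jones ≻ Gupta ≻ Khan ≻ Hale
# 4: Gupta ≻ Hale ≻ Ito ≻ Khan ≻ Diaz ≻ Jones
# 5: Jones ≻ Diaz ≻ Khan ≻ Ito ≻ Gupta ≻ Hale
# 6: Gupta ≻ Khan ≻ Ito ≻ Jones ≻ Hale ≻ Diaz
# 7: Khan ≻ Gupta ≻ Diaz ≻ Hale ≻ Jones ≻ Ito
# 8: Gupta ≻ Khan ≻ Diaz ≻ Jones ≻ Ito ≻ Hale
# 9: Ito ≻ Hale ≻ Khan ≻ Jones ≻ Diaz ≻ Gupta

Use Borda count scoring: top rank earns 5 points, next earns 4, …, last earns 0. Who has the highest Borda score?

Borda scores:
  Ito: 4 + 0 + 5 + 3 + 2 + 3 + 0 + 1 + 5 = 23
  Gupta: 1 + 3 + 2 + 5 + 1 + 5 + 4 + 5 + 0 = 26
  Hale: 2 + 4 + 0 + 4 + 0 + 1 + 2 + 0 + 4 = 17
  Jones: 5 + 1 + 3 + 0 + 5 + 2 + 1 + 2 + 2 = 21
  Khan: 3 + 2 + 1 + 2 + 3 + 4 + 5 + 4 + 3 = 27
  Diaz: 0 + 5 + 4 + 1 + 4 + 0 + 3 + 3 + 1 = 21
Khan has the highest total.

Khan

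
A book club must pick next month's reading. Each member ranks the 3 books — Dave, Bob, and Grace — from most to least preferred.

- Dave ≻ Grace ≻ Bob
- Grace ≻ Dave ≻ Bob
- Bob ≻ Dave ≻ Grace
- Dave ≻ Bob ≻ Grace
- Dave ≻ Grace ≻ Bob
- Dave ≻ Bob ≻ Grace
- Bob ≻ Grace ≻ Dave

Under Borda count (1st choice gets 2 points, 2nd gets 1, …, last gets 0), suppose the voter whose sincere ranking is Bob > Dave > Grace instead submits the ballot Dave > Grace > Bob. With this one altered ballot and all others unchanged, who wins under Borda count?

Dave

Borda totals with the altered ballot: Dave 11, Bob 4, Grace 6.
The winner is unchanged: still Dave.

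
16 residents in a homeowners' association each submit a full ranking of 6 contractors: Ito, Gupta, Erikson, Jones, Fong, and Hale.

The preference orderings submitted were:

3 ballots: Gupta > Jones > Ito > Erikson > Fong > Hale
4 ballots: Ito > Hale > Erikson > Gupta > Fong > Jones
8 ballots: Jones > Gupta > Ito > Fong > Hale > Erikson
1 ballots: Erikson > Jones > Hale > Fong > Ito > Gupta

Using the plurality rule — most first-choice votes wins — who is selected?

First-place vote totals:
  Ito: 4
  Gupta: 3
  Erikson: 1
  Jones: 8
  Fong: 0
  Hale: 0
Jones has the most first-place votes.

Jones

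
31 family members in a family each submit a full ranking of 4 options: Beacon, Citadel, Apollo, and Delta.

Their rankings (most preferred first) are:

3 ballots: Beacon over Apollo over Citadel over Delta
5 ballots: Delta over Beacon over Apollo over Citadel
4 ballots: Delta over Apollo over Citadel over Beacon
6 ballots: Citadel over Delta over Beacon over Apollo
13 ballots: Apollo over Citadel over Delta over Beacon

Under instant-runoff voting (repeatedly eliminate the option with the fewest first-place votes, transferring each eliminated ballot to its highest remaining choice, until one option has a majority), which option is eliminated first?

Round 1: Apollo 13, Delta 9, Citadel 6, Beacon 3. Beacon has the fewest and is eliminated.
Round 2: Apollo 16, Delta 9, Citadel 6. Apollo has a majority.

Beacon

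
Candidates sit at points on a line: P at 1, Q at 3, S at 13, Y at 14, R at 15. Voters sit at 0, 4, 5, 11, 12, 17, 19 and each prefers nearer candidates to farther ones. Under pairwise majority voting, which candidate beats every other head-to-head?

S

With single-peaked preferences on a line, the Condorcet winner is the candidate closest to the median voter.
The median voter (position 11) is closest to S at 13.
Check: S vs R — voters closer to S: 5 of 7.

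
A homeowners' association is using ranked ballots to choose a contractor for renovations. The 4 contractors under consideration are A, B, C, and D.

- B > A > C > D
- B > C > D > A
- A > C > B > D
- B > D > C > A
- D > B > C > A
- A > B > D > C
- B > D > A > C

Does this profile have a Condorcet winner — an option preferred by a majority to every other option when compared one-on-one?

Head-to-head results (7 voters total):
A vs B: B wins 5–2.
A vs C: A wins 4–3.
A vs D: D wins 4–3.
B vs C: B wins 6–1.
B vs D: B wins 6–1.
C vs D: D wins 4–3.
B beats each rival — A (5–2), C (6–1), D (6–1) — so B is the Condorcet winner.

Yes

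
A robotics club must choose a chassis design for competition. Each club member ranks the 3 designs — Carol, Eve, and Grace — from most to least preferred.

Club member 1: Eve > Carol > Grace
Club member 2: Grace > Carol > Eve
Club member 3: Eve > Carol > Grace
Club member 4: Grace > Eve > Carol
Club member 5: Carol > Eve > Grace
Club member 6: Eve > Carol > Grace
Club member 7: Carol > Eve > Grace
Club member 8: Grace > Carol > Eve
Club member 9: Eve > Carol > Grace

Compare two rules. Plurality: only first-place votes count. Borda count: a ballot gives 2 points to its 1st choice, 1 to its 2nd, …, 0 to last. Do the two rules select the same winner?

Yes

Plurality first-place counts: Carol 2, Eve 4, Grace 3 → Eve.
Borda totals: Carol 10, Eve 11, Grace 6 → Eve.
The two rules agree on Eve.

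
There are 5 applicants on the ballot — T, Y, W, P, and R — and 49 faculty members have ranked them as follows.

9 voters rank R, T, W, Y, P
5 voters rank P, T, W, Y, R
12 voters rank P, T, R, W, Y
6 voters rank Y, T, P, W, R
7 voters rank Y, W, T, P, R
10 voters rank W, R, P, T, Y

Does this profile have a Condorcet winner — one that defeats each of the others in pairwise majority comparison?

No

Head-to-head results (49 voters total):
T vs Y: T wins 36–13.
T vs W: T wins 32–17.
T vs P: P wins 27–22.
T vs R: T wins 30–19.
Y vs W: W wins 36–13.
Y vs P: P wins 27–22.
Y vs R: R wins 31–18.
W vs P: W wins 26–23.
W vs R: W wins 28–21.
P vs R: P wins 30–19.
No candidate beats all others: T beats W beats P beats T, a majority cycle.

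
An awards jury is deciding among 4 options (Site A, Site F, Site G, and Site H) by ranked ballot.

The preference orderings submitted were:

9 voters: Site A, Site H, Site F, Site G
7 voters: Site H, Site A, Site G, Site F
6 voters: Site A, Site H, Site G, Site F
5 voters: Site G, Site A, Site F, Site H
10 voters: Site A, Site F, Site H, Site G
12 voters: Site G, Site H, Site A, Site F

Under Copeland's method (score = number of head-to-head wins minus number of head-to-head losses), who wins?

Site A

Pairwise results:
  Site A vs Site F: Site A wins 49–0.
  Site A vs Site G: Site A wins 32–17.
  Site A vs Site H: Site A wins 30–19.
  Site F vs Site G: Site G wins 30–19.
  Site F vs Site H: Site H wins 34–15.
  Site G vs Site H: Site H wins 32–17.
Copeland scores (wins − losses):
  Site A: 3 − 0 = 3
  Site F: 0 − 3 = -3
  Site G: 1 − 2 = -1
  Site H: 2 − 1 = 1
Site A has the best Copeland score.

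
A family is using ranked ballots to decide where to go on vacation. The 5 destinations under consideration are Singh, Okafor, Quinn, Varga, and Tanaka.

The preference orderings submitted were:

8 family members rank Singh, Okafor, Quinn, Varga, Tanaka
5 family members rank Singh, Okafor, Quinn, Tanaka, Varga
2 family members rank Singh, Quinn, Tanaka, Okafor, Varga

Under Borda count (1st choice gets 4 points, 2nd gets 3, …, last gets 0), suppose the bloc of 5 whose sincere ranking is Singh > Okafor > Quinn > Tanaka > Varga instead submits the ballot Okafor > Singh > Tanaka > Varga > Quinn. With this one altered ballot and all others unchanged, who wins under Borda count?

Singh

Borda totals with the altered ballot: Singh 55, Okafor 46, Quinn 22, Varga 13, Tanaka 14.
The winner is unchanged: still Singh.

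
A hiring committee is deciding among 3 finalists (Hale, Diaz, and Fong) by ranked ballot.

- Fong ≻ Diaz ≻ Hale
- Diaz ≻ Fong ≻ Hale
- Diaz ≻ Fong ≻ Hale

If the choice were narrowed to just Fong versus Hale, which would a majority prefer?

Fong

Ballots ranking Fong above Hale: 3.
Ballots ranking Hale above Fong: 0.
Fong wins the head-to-head, 3–0.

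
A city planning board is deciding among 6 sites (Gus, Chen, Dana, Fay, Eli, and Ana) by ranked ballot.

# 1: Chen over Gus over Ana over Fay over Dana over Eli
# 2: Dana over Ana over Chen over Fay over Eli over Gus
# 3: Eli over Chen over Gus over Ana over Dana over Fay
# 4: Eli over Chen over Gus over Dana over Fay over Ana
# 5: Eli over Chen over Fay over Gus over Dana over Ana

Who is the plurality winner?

First-place vote totals:
  Gus: 0
  Chen: 1
  Dana: 1
  Fay: 0
  Eli: 3
  Ana: 0
Eli has the most first-place votes.

Eli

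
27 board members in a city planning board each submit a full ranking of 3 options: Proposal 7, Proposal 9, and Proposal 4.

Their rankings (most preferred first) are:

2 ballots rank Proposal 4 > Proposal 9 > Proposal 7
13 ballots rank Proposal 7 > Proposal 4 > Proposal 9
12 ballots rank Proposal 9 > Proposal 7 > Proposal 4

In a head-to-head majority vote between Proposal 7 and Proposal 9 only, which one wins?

Ballots ranking Proposal 7 above Proposal 9: 13.
Ballots ranking Proposal 9 above Proposal 7: 2+12 = 14.
Proposal 9 wins the head-to-head, 14–13.

Proposal 9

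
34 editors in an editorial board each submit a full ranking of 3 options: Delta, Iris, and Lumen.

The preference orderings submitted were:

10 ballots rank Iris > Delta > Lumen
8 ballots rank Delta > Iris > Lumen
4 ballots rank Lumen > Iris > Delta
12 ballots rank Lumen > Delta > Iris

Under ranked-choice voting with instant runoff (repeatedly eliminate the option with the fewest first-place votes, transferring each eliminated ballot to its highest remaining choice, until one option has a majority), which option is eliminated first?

Round 1: Lumen 16, Iris 10, Delta 8. Delta has the fewest and is eliminated.
Round 2: Iris 18, Lumen 16. Iris has a majority.

Delta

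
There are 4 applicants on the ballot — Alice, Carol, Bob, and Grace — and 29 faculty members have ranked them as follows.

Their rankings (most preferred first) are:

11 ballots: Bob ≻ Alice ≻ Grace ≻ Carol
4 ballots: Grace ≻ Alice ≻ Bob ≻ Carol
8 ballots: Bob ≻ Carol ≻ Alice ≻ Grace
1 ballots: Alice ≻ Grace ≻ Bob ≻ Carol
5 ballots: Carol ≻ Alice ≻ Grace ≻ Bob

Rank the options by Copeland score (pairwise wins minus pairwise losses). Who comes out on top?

Pairwise results:
  Alice vs Carol: Alice wins 16–13.
  Alice vs Bob: Bob wins 19–10.
  Alice vs Grace: Alice wins 25–4.
  Carol vs Bob: Bob wins 24–5.
  Carol vs Grace: Grace wins 16–13.
  Bob vs Grace: Bob wins 19–10.
Copeland scores (wins − losses):
  Alice: 2 − 1 = 1
  Carol: 0 − 3 = -3
  Bob: 3 − 0 = 3
  Grace: 1 − 2 = -1
Bob has the best Copeland score.

Bob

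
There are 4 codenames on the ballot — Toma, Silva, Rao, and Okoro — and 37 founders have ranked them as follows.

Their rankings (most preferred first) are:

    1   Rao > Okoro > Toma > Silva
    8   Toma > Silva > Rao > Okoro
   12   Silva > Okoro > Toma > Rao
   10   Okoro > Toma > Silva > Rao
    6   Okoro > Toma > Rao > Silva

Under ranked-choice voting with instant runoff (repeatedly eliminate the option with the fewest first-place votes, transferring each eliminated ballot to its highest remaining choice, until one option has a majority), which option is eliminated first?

Rao

Round 1: Okoro 16, Silva 12, Toma 8, Rao 1. Rao has the fewest and is eliminated.
Round 2: Okoro 17, Silva 12, Toma 8. Toma has the fewest and is eliminated.
Round 3: Silva 20, Okoro 17. Silva has a majority.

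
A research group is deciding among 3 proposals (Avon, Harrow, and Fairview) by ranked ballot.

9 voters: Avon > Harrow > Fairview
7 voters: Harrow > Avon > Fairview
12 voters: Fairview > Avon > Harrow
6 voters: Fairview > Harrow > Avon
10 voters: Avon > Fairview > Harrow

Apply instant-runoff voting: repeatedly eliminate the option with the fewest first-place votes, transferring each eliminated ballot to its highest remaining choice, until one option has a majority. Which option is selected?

Round 1: Avon 19, Fairview 18, Harrow 7. Harrow has the fewest and is eliminated.
Round 2: Avon 26, Fairview 18. Avon has a majority.

Avon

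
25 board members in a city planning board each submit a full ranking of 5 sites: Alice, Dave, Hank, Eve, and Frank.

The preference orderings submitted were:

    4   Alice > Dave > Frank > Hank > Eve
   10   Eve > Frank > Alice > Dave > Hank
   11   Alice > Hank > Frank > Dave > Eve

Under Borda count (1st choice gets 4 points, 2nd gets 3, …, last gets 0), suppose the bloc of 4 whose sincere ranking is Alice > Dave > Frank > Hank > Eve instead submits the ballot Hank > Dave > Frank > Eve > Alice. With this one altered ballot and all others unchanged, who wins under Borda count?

Borda totals with the altered ballot: Alice 64, Dave 33, Hank 49, Eve 44, Frank 60.
The winner is unchanged: still Alice.

Alice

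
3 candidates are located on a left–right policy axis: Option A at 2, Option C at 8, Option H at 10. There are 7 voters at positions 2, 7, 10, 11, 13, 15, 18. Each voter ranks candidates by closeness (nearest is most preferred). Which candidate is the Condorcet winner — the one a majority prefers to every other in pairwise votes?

Option H

With single-peaked preferences on a line, the Condorcet winner is the candidate closest to the median voter.
The median voter (position 11) is closest to Option H at 10.
Check: Option H vs Option A — voters closer to Option H: 6 of 7.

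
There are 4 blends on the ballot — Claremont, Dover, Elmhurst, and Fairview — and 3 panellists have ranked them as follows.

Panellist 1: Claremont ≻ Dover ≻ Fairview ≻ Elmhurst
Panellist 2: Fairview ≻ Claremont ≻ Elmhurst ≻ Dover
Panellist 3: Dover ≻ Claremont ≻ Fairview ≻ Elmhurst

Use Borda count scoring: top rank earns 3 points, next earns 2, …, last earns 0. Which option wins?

Claremont

Borda scores:
  Claremont: 3 + 2 + 2 = 7
  Dover: 2 + 0 + 3 = 5
  Elmhurst: 0 + 1 + 0 = 1
  Fairview: 1 + 3 + 1 = 5
Claremont has the highest total.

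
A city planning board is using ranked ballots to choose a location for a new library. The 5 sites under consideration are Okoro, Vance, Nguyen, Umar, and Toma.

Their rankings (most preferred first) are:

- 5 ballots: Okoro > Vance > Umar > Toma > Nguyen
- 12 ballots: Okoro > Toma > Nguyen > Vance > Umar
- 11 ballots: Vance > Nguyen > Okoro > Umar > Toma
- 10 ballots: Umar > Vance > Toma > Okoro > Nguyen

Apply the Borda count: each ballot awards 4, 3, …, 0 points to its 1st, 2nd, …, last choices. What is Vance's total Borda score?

Borda scores:
  Okoro: 5·4 + 12·4 + 11·2 + 10·1 = 100
  Vance: 5·3 + 12·1 + 11·4 + 10·3 = 101
  Nguyen: 5·0 + 12·2 + 11·3 + 10·0 = 57
  Umar: 5·2 + 12·0 + 11·1 + 10·4 = 61
  Toma: 5·1 + 12·3 + 11·0 + 10·2 = 61

101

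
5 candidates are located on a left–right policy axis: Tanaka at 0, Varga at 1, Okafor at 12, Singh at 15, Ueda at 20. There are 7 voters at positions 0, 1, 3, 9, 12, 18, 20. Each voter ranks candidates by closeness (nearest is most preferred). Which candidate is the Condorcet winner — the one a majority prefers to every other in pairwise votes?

With single-peaked preferences on a line, the Condorcet winner is the candidate closest to the median voter.
The median voter (position 9) is closest to Okafor at 12.
Check: Okafor vs Singh — voters closer to Okafor: 5 of 7.

Okafor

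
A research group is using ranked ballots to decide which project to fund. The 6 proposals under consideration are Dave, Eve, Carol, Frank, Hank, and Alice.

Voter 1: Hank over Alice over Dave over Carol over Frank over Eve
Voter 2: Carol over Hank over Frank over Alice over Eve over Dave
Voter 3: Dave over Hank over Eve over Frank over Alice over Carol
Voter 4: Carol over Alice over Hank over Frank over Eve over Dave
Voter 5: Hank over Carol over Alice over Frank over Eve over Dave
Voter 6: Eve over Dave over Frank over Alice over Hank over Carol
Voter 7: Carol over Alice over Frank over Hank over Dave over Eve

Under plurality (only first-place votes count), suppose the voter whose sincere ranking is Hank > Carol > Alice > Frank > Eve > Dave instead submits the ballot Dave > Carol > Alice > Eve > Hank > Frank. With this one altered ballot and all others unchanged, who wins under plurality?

First-place totals with the altered ballot: Dave 2, Eve 1, Carol 3, Frank 0, Hank 1, Alice 0.
The winner is unchanged: still Carol.

Carol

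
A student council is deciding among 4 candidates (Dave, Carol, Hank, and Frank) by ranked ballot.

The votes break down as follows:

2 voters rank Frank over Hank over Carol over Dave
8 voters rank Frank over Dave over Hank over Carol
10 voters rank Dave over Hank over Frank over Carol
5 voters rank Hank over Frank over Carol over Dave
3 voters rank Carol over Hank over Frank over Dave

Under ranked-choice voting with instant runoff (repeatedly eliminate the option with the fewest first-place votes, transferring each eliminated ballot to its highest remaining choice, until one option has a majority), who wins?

Frank

Round 1: Dave 10, Frank 10, Hank 5, Carol 3. Carol has the fewest and is eliminated.
Round 2: Dave 10, Frank 10, Hank 8. Hank has the fewest and is eliminated.
Round 3: Frank 18, Dave 10. Frank has a majority.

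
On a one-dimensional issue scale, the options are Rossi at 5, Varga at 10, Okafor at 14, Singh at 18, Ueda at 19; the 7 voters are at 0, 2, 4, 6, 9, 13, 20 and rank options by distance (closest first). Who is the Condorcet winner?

With single-peaked preferences on a line, the Condorcet winner is the candidate closest to the median voter.
The median voter (position 6) is closest to Rossi at 5.
Check: Rossi vs Varga — voters closer to Rossi: 4 of 7.

Rossi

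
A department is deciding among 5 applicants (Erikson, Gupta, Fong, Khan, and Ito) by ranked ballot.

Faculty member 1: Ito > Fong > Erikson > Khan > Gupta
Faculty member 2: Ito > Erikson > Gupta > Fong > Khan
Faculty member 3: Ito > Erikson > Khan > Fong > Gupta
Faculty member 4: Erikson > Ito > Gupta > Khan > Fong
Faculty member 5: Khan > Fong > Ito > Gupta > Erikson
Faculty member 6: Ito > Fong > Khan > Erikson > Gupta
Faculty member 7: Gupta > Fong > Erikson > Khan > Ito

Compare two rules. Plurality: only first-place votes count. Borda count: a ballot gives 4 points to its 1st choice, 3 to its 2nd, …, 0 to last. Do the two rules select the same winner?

Yes

Plurality first-place counts: Erikson 1, Gupta 1, Fong 0, Khan 1, Ito 4 → Ito.
Borda totals: Erikson 15, Gupta 9, Fong 14, Khan 11, Ito 21 → Ito.
The two rules agree on Ito.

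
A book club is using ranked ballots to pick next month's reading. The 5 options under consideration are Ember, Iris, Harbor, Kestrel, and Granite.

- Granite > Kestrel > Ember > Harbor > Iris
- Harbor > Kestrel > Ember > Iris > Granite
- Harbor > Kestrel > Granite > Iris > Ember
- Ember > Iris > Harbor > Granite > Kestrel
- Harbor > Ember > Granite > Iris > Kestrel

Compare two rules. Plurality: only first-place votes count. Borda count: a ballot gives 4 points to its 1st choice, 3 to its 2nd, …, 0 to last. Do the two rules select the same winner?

Yes

Plurality first-place counts: Ember 1, Iris 0, Harbor 3, Kestrel 0, Granite 1 → Harbor.
Borda totals: Ember 11, Iris 6, Harbor 15, Kestrel 9, Granite 9 → Harbor.
The two rules agree on Harbor.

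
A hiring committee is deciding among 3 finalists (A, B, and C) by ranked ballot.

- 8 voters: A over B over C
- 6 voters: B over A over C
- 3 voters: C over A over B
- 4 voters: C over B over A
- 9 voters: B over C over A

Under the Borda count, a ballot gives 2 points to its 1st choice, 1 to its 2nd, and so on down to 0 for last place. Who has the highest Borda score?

B

Borda scores:
  A: 8·2 + 6·1 + 3·1 + 4·0 + 9·0 = 25
  B: 8·1 + 6·2 + 3·0 + 4·1 + 9·2 = 42
  C: 8·0 + 6·0 + 3·2 + 4·2 + 9·1 = 23
B has the highest total.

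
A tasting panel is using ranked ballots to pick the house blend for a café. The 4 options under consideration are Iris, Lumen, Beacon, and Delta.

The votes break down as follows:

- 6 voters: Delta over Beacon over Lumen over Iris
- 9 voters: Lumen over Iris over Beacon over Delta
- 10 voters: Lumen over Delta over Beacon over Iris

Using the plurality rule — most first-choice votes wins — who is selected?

First-place vote totals:
  Iris: 0
  Lumen: 19
  Beacon: 0
  Delta: 6
Lumen has the most first-place votes.

Lumen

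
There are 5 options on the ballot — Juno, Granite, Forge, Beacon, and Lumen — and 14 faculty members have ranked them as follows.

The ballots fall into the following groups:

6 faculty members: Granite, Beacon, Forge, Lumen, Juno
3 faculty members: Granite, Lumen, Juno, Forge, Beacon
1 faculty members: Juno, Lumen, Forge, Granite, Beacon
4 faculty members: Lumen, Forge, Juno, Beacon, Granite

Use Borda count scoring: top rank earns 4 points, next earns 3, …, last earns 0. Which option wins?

Borda scores:
  Juno: 6·0 + 3·2 + 4 + 4·2 = 18
  Granite: 6·4 + 3·4 + 1 + 4·0 = 37
  Forge: 6·2 + 3·1 + 2 + 4·3 = 29
  Beacon: 6·3 + 3·0 + 0 + 4·1 = 22
  Lumen: 6·1 + 3·3 + 3 + 4·4 = 34
Granite has the highest total.

Granite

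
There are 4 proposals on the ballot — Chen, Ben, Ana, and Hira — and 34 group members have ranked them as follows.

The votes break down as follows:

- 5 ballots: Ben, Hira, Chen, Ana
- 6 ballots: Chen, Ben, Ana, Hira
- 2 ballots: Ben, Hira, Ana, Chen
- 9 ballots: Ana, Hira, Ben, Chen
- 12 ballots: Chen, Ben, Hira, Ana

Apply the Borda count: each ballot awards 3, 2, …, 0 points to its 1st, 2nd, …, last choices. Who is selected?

Ben

Borda scores:
  Chen: 5·1 + 6·3 + 2·0 + 9·0 + 12·3 = 59
  Ben: 5·3 + 6·2 + 2·3 + 9·1 + 12·2 = 66
  Ana: 5·0 + 6·1 + 2·1 + 9·3 + 12·0 = 35
  Hira: 5·2 + 6·0 + 2·2 + 9·2 + 12·1 = 44
Ben has the highest total.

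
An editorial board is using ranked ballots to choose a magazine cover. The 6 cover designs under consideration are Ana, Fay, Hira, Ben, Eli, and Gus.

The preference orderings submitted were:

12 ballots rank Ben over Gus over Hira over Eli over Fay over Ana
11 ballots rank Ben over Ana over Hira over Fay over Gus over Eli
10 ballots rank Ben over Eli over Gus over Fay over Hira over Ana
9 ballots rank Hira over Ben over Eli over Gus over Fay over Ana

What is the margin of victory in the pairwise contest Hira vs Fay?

Ballots ranking Hira above Fay: 12+11+9 = 32.
Ballots ranking Fay above Hira: 10.
Hira wins 32–10, a margin of 22.

22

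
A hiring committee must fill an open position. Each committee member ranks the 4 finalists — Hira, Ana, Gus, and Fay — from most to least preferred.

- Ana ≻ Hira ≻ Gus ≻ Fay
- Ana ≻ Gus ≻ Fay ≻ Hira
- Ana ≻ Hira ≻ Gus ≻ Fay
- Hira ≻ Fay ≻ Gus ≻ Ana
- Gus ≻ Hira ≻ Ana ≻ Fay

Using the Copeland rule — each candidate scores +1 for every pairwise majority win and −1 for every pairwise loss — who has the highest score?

Ana

Pairwise results:
  Hira vs Ana: Ana wins 3–2.
  Hira vs Gus: Hira wins 3–2.
  Hira vs Fay: Hira wins 4–1.
  Ana vs Gus: Ana wins 3–2.
  Ana vs Fay: Ana wins 4–1.
  Gus vs Fay: Gus wins 4–1.
Copeland scores (wins − losses):
  Hira: 2 − 1 = 1
  Ana: 3 − 0 = 3
  Gus: 1 − 2 = -1
  Fay: 0 − 3 = -3
Ana has the best Copeland score.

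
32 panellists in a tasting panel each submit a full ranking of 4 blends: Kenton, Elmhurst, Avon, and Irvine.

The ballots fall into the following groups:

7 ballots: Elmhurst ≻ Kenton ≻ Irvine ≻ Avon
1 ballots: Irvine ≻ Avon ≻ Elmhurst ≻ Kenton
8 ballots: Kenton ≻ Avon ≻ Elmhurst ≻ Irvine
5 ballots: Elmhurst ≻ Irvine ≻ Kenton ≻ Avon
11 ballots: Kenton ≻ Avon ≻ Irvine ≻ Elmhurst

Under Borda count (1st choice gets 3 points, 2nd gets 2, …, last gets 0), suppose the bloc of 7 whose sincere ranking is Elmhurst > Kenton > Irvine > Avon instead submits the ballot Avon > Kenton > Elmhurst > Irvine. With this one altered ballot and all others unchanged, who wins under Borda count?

Kenton

Borda totals with the altered ballot: Kenton 76, Elmhurst 31, Avon 61, Irvine 24.
The winner is unchanged: still Kenton.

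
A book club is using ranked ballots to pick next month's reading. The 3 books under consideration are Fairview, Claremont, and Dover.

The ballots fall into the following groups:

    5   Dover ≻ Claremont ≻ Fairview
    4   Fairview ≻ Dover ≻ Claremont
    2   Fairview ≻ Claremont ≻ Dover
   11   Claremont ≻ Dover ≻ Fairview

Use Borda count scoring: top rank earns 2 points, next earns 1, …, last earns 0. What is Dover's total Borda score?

Borda scores:
  Fairview: 5·0 + 4·2 + 2·2 + 11·0 = 12
  Claremont: 5·1 + 4·0 + 2·1 + 11·2 = 29
  Dover: 5·2 + 4·1 + 2·0 + 11·1 = 25

25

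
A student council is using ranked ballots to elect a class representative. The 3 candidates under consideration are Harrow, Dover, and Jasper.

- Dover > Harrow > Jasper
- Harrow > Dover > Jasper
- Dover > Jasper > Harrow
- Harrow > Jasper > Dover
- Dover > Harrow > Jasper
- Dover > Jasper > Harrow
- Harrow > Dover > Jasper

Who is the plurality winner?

Dover

First-place vote totals:
  Harrow: 3
  Dover: 4
  Jasper: 0
Dover has the most first-place votes.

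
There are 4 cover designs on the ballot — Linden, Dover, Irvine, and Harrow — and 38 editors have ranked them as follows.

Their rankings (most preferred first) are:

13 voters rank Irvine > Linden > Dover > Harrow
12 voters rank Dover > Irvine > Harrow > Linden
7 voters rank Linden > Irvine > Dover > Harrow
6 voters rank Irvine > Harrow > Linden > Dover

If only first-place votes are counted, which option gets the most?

First-place vote totals:
  Linden: 7
  Dover: 12
  Irvine: 19
  Harrow: 0
Irvine has the most first-place votes.

Irvine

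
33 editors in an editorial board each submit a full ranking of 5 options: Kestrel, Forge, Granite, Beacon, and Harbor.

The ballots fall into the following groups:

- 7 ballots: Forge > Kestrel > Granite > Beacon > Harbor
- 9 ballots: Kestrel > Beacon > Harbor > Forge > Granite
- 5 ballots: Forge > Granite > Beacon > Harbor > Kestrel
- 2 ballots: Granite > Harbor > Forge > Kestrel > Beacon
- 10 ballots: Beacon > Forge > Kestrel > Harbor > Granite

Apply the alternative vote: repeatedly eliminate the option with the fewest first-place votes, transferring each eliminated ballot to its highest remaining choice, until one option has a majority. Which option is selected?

Beacon

Round 1: Forge 12, Beacon 10, Kestrel 9, Granite 2, Harbor 0. Harbor has the fewest and is eliminated.
Round 2: Forge 12, Beacon 10, Kestrel 9, Granite 2. Granite has the fewest and is eliminated.
Round 3: Forge 14, Beacon 10, Kestrel 9. Kestrel has the fewest and is eliminated.
Round 4: Beacon 19, Forge 14. Beacon has a majority.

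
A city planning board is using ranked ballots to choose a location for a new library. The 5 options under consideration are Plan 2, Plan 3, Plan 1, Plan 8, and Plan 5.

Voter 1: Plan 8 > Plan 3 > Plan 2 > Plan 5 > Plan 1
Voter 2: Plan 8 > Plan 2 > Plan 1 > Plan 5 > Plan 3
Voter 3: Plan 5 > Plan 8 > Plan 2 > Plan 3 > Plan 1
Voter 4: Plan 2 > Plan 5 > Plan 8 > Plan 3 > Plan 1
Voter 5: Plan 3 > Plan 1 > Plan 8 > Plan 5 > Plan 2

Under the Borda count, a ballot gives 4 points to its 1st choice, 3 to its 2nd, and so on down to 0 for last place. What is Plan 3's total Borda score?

Borda scores:
  Plan 2: 2 + 3 + 2 + 4 + 0 = 11
  Plan 3: 3 + 0 + 1 + 1 + 4 = 9
  Plan 1: 0 + 2 + 0 + 0 + 3 = 5
  Plan 8: 4 + 4 + 3 + 2 + 2 = 15
  Plan 5: 1 + 1 + 4 + 3 + 1 = 10

9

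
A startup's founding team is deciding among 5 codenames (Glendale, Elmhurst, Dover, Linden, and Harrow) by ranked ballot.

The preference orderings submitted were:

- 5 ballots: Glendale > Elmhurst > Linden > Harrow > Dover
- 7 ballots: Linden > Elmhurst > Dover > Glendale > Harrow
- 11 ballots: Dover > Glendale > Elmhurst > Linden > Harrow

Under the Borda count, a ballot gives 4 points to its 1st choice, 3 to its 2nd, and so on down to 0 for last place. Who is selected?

Borda scores:
  Glendale: 5·4 + 7·1 + 11·3 = 60
  Elmhurst: 5·3 + 7·3 + 11·2 = 58
  Dover: 5·0 + 7·2 + 11·4 = 58
  Linden: 5·2 + 7·4 + 11·1 = 49
  Harrow: 5·1 + 7·0 + 11·0 = 5
Glendale has the highest total.

Glendale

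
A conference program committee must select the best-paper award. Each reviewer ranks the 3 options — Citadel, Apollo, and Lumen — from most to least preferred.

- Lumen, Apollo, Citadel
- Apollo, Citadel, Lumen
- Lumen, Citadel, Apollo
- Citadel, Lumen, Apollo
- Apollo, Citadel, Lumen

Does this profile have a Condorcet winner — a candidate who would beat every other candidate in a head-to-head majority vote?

No

Head-to-head results (5 voters total):
Citadel vs Apollo: Apollo wins 3–2.
Citadel vs Lumen: Citadel wins 3–2.
Apollo vs Lumen: Lumen wins 3–2.
No candidate beats all others: Citadel beats Lumen beats Apollo beats Citadel, a majority cycle.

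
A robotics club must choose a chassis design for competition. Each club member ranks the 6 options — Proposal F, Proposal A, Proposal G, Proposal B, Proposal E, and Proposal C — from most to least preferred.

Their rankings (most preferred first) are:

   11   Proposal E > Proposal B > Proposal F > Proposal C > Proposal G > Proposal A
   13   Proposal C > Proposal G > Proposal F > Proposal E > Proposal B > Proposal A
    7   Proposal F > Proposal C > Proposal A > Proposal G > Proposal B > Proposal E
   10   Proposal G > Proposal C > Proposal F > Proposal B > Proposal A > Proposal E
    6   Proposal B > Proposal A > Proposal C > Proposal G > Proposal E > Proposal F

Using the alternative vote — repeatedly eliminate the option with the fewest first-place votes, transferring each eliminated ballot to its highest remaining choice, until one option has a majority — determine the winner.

Round 1: Proposal C 13, Proposal E 11, Proposal G 10, Proposal F 7, Proposal B 6, Proposal A 0. Proposal A has the fewest and is eliminated.
Round 2: Proposal C 13, Proposal E 11, Proposal G 10, Proposal F 7, Proposal B 6. Proposal B has the fewest and is eliminated.
Round 3: Proposal C 19, Proposal E 11, Proposal G 10, Proposal F 7. Proposal F has the fewest and is eliminated.
Round 4: Proposal C 26, Proposal E 11, Proposal G 10. Proposal C has a majority.

Proposal C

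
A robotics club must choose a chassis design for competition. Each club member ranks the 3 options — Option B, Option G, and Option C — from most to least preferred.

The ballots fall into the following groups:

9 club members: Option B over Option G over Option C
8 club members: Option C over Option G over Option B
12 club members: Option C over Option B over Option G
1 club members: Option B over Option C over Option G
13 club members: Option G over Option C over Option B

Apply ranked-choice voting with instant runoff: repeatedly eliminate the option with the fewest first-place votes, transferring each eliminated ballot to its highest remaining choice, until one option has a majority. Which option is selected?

Option G

Round 1: Option C 20, Option G 13, Option B 10. Option B has the fewest and is eliminated.
Round 2: Option G 22, Option C 21. Option G has a majority.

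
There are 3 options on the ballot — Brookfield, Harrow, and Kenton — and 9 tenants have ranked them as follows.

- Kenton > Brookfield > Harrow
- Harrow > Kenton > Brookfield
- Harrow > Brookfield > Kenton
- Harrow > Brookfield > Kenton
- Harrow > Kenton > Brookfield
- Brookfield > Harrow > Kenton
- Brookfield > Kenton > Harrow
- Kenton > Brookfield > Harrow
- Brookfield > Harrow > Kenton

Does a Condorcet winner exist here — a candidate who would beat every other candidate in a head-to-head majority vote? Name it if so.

Brookfield

Head-to-head results (9 voters total):
Brookfield vs Harrow: Brookfield wins 5–4.
Brookfield vs Kenton: Brookfield wins 5–4.
Harrow vs Kenton: Harrow wins 6–3.
Brookfield beats each rival — Harrow (5–4), Kenton (5–4) — so Brookfield is the Condorcet winner.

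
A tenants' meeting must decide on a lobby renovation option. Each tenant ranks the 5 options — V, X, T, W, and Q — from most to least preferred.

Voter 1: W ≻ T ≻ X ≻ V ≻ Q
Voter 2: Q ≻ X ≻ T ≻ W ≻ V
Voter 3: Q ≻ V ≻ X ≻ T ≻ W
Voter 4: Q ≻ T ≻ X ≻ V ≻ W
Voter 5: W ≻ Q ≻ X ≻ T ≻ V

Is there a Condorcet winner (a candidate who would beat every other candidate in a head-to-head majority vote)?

Yes

Head-to-head results (5 voters total):
V vs X: X wins 4–1.
V vs T: T wins 4–1.
V vs W: W wins 3–2.
V vs Q: Q wins 4–1.
X vs T: X wins 3–2.
X vs W: X wins 3–2.
X vs Q: Q wins 4–1.
T vs W: T wins 3–2.
T vs Q: Q wins 4–1.
W vs Q: Q wins 3–2.
Q beats each rival — V (4–1), X (4–1), T (4–1), W (3–2) — so Q is the Condorcet winner.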